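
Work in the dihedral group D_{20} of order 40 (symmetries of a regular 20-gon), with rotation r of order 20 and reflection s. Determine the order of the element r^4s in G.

2

Computing powers of r^4s: the smallest k with (r^4s)^k = e is k = 2.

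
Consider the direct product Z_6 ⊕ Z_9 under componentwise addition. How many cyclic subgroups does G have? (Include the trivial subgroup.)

Each element a generates a cyclic subgroup ⟨a⟩; distinct elements may generate the same one (a cyclic group of order d has φ(d) generators).
Cyclic subgroups by order — order 1: 1; order 2: 1; order 3: 4; order 6: 4; order 9: 3; order 18: 3.
Total: 16.

16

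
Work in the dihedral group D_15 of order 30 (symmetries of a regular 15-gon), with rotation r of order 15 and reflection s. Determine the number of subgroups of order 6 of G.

5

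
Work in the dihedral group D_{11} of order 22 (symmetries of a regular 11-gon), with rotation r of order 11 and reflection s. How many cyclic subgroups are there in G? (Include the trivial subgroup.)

13

Group the elements of G by the cyclic subgroup they generate; each cyclic subgroup of order d accounts for φ(d) elements.
Cyclic subgroups by order — order 1: 1; order 2: 11; order 11: 1.
Total: 13.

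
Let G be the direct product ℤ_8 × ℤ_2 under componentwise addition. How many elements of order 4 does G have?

An element (a,b) has order lcm(ord(a), ord(b)); count pairs with lcm equal to 4.
Enumerating gives 4 such elements.

4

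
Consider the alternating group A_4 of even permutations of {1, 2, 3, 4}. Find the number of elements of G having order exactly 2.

3

The elements of order 2 are: (1 2)(3 4), (1 3)(2 4), (1 4)(2 3).
That's 3.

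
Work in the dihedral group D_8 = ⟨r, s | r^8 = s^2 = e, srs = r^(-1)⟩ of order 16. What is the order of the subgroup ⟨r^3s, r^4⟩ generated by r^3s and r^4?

|⟨r^3s⟩| = 2 and |⟨r^4⟩| = 2, so |H| is a multiple of lcm(2, 2) = 2 and divides |G| = 16.
Closing under the operation: H = {e, r^4, r^3s, r^7s}, so |H| = 4.

4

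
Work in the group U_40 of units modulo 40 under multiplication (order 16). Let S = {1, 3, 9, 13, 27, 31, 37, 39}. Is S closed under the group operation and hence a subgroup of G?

Yes

|S| = 8 divides |G| = 16, consistent with Lagrange.
S contains the identity, every element's inverse is in S, and S is closed under ·: it is a subgroup.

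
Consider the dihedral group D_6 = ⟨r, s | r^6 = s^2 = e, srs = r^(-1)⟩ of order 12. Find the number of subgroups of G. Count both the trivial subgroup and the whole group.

16

|G| = 12, so by Lagrange every subgroup order divides 12. Divisors: 1, 2, 3, 4, 6, 12.
Subgroups by order — order 1: 1; order 2: 7; order 3: 1; order 4: 3; order 6: 3; order 12: 1.
Total: 1 + 7 + 1 + 3 + 3 + 1 = 16.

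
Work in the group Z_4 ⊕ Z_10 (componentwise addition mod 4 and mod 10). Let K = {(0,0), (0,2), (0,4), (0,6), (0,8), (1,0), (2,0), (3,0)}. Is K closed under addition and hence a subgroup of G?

Closure fails: (0,4) + (2,0) = (2,4) ∉ K. So K is not a subgroup.

No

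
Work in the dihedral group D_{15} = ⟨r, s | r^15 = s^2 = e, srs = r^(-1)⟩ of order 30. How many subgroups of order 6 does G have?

5

|G| = 30 and 6 | 30, so subgroups of order 6 are possible by Lagrange.
The subgroups of order 6 are: {e, r^5, r^10, s, r^5s, r^10s}; {e, r^5, r^10, rs, r^6s, r^11s}; {e, r^5, r^10, r^2s, r^7s, r^12s}; {e, r^5, r^10, r^3s, r^8s, r^13s}; … (5 in all).
So G has 5 subgroups of order 6.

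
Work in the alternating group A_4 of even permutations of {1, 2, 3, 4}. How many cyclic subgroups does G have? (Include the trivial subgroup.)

8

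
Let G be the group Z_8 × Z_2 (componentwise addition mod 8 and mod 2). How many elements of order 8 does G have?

8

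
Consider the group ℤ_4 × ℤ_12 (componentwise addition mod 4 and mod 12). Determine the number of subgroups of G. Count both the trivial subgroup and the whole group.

30

|G| = 48, so by Lagrange every subgroup order divides 48. Divisors: 1, 2, 3, 4, 6, 8, 12, 16, 24, 48.
Subgroups by order — order 1: 1; order 2: 3; order 3: 1; order 4: 7; order 6: 3; order 8: 3; order 12: 7; order 16: 1; order 24: 3; order 48: 1.
Total: 1 + 3 + 1 + 7 + 3 + 3 + 7 + 1 + 3 + 1 = 30.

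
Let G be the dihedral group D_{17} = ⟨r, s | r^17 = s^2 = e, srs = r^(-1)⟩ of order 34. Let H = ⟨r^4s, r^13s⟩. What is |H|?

34

|⟨r^4s⟩| = 2 and |⟨r^13s⟩| = 2, so |H| is a multiple of lcm(2, 2) = 2 and divides |G| = 34.
Closing {r^4s, r^13s} under the group operation gives all of G, so |H| = 34.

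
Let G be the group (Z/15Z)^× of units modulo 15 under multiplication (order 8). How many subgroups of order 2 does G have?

3

|G| = 8 and 2 | 8, so subgroups of order 2 are possible by Lagrange.
The subgroups of order 2 are: {1, 11}; {1, 14}; {1, 4}.
So G has 3 subgroups of order 2.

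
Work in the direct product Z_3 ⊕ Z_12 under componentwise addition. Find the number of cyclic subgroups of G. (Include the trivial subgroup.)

A cyclic subgroup of order d is generated by each of its φ(d) elements of order d, so the cyclic subgroups of order d number (#elements of order d)/φ(d).
Cyclic subgroups by order — order 1: 1; order 2: 1; order 3: 4; order 4: 1; order 6: 4; order 12: 4.
Total: 15.

15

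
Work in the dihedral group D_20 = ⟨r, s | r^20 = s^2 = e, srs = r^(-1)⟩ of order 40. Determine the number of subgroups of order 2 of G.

21

|G| = 40 and 2 | 40, so subgroups of order 2 are possible by Lagrange.
The subgroups of order 2 are: {e, r^10}; {e, r^10s}; {e, r^11s}; {e, r^12s}; … (21 in all).
So G has 21 subgroups of order 2.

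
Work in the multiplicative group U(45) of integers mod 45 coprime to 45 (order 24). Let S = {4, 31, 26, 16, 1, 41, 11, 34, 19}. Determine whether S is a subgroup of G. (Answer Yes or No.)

|S| = 9 does not divide |G| = 24, so by Lagrange S is not a subgroup.

No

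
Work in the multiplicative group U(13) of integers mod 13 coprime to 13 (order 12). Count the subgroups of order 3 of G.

1

|G| = 12 and 3 | 12, so subgroups of order 3 are possible by Lagrange.
The subgroups of order 3 are: {1, 3, 9}.
So G has 1 subgroup of order 3.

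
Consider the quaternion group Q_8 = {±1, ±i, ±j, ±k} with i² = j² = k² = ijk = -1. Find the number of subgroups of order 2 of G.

1

|G| = 8 and 2 | 8, so subgroups of order 2 are possible by Lagrange.
The subgroups of order 2 are: {1, -1}.
So G has 1 subgroup of order 2.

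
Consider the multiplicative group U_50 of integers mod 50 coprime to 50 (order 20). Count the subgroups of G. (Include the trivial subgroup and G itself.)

|G| = 20, so by Lagrange every subgroup order divides 20. Divisors: 1, 2, 4, 5, 10, 20.
Subgroups by order — order 1: 1; order 2: 1; order 4: 1; order 5: 1; order 10: 1; order 20: 1.
Total: 1 + 1 + 1 + 1 + 1 + 1 = 6.

6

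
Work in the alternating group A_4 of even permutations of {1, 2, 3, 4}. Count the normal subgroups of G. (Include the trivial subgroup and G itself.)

G has 10 subgroups. Checking conjugation-invariance by order — order 1: 1/1 normal; order 2: 0/3 normal; order 3: 0/4 normal; order 4: 1/1 normal; order 12: 1/1 normal.
Total normal subgroups: 3.

3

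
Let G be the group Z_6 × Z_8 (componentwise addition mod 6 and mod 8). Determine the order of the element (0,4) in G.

2

The order of (0,4) in Z_6 × Z_8 is lcm(ord(0) in Z_6, ord(4) in Z_8).
ord(0) = 1 and ord(4) = 2, so |⟨(0,4)⟩| = lcm(1, 2) = 2.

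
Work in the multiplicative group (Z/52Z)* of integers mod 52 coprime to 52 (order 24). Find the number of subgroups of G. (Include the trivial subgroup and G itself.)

|G| = 24, so by Lagrange every subgroup order divides 24. Divisors: 1, 2, 3, 4, 6, 8, 12, 24.
Subgroups by order — order 1: 1; order 2: 3; order 3: 1; order 4: 3; order 6: 3; order 8: 1; order 12: 3; order 24: 1.
Total: 1 + 3 + 1 + 3 + 3 + 1 + 3 + 1 = 16.

16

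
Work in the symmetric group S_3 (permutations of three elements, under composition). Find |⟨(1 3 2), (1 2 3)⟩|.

3

|⟨(1 3 2)⟩| = 3 and |⟨(1 2 3)⟩| = 3, so |H| is a multiple of lcm(3, 3) = 3 and divides |G| = 6.
Closing under the operation: H = {e, (1 2 3), (1 3 2)}, so |H| = 3.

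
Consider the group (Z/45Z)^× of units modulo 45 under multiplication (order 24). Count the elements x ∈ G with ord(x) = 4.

The elements of order 4 are: 8, 17, 28, 37.
That's 4.

4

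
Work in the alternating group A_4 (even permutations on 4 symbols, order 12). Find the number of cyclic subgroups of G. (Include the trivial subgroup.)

8

Group the elements of G by the cyclic subgroup they generate; each cyclic subgroup of order d accounts for φ(d) elements.
Cyclic subgroups by order — order 1: 1; order 2: 3; order 3: 4.
Total: 8.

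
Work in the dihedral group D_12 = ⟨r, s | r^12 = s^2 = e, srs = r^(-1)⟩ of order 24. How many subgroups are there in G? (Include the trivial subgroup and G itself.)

34

|G| = 24, so by Lagrange every subgroup order divides 24. Divisors: 1, 2, 3, 4, 6, 8, 12, 24.
Subgroups by order — order 1: 1; order 2: 13; order 3: 1; order 4: 7; order 6: 5; order 8: 3; order 12: 3; order 24: 1.
Total: 1 + 13 + 1 + 7 + 5 + 3 + 3 + 1 = 34.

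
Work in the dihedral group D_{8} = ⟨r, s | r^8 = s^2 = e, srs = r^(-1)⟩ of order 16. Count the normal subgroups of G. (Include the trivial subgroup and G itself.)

7

G has 19 subgroups. Checking conjugation-invariance by order — order 1: 1/1 normal; order 2: 1/9 normal; order 4: 1/5 normal; order 8: 3/3 normal; order 16: 1/1 normal.
Total normal subgroups: 7.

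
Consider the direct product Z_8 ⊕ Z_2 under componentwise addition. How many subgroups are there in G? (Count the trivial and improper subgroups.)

|G| = 16, so by Lagrange every subgroup order divides 16. Divisors: 1, 2, 4, 8, 16.
Subgroups by order — order 1: 1; order 2: 3; order 4: 3; order 8: 3; order 16: 1.
Total: 1 + 3 + 3 + 3 + 1 = 11.

11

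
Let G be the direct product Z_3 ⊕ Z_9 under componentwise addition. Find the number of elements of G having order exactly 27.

An element (a,b) has order lcm(ord(a), ord(b)); count pairs with lcm equal to 27.
Enumerating gives 0 such elements.

0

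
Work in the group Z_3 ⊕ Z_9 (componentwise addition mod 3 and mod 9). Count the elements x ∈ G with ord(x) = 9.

18

An element (a,b) has order lcm(ord(a), ord(b)); count pairs with lcm equal to 9.
Enumerating gives 18 such elements.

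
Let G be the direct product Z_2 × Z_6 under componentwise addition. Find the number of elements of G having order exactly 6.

An element (a,b) has order lcm(ord(a), ord(b)); count pairs with lcm equal to 6.
Enumerating gives 6 such elements.

6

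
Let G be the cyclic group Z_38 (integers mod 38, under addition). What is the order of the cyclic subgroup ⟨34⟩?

In Z_38, the order of an element a is n/gcd(a, n).
gcd(34, 38) = 2, so |⟨34⟩| = 38/2 = 19.

19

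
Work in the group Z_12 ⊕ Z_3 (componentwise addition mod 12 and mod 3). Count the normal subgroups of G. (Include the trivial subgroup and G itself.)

18

G is abelian, so every subgroup is normal.
G has 18 subgroups in total, hence 18 normal subgroups.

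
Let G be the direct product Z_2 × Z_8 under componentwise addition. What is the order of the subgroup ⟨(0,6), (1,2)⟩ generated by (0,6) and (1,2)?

8

|⟨(0,6)⟩| = 4 and |⟨(1,2)⟩| = 4, so |H| is a multiple of lcm(4, 4) = 4 and divides |G| = 16.
Closing under the operation: H = {(0,0), (0,2), (0,4), (0,6), (1,0), (1,2), (1,4), (1,6)}, so |H| = 8.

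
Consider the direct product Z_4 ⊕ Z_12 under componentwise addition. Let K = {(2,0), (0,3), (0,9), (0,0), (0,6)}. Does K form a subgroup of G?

No

|K| = 5 does not divide |G| = 48, so by Lagrange K is not a subgroup.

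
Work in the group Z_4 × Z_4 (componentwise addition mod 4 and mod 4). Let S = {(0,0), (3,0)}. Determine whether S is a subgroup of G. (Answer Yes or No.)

No

(3,0) ∈ S but its inverse (1,0) ∉ S, so S is not a subgroup.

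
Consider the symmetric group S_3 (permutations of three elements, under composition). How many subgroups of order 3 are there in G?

1

|G| = 6 and 3 | 6, so subgroups of order 3 are possible by Lagrange.
The subgroups of order 3 are: {e, (1 2 3), (1 3 2)}.
So G has 1 subgroup of order 3.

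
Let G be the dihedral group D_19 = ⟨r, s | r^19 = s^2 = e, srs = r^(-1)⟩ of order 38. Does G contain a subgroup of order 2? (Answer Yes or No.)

Yes

2 | 38. A subgroup of order 2 is {e, r^10s}.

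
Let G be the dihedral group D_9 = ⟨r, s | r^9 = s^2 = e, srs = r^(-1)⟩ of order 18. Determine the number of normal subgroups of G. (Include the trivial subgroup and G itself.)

4

G has 16 subgroups. Checking conjugation-invariance by order — order 1: 1/1 normal; order 2: 0/9 normal; order 3: 1/1 normal; order 6: 0/3 normal; order 9: 1/1 normal; order 18: 1/1 normal.
Total normal subgroups: 4.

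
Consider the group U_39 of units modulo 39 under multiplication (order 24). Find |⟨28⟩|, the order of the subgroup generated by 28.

12

Compute successive powers of 28 mod 39: 28, 4, 34, 16, 19, 25, 37, 22, …; 28^12 ≡ 1 (mod 39).
So |⟨28⟩| = 12.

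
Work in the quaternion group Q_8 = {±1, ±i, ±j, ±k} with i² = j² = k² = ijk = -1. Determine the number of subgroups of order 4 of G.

|G| = 8 and 4 | 8, so subgroups of order 4 are possible by Lagrange.
The subgroups of order 4 are: {1, -1, i, -i}; {1, -1, j, -j}; {1, -1, k, -k}.
So G has 3 subgroups of order 4.

3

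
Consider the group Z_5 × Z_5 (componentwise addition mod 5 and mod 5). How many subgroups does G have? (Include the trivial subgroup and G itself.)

8

|G| = 25, so by Lagrange every subgroup order divides 25. Divisors: 1, 5, 25.
Subgroups by order — order 1: 1; order 5: 6; order 25: 1.
Total: 1 + 6 + 1 = 8.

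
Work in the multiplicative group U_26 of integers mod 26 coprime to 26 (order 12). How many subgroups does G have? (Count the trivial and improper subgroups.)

|G| = 12, so by Lagrange every subgroup order divides 12. Divisors: 1, 2, 3, 4, 6, 12.
Subgroups by order — order 1: 1; order 2: 1; order 3: 1; order 4: 1; order 6: 1; order 12: 1.
Total: 1 + 1 + 1 + 1 + 1 + 1 = 6.

6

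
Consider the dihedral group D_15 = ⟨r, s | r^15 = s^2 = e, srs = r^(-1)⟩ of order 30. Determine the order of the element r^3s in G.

Computing powers of r^3s: the smallest k with (r^3s)^k = e is k = 2.

2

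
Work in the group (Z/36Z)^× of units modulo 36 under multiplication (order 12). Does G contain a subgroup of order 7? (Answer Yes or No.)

7 does not divide |G| = 12, so by Lagrange no subgroup of order 7 exists.

No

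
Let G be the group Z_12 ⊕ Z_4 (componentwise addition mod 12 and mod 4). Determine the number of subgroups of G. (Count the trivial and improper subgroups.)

30

|G| = 48, so by Lagrange every subgroup order divides 48. Divisors: 1, 2, 3, 4, 6, 8, 12, 16, 24, 48.
Subgroups by order — order 1: 1; order 2: 3; order 3: 1; order 4: 7; order 6: 3; order 8: 3; order 12: 7; order 16: 1; order 24: 3; order 48: 1.
Total: 1 + 3 + 1 + 7 + 3 + 3 + 7 + 1 + 3 + 1 = 30.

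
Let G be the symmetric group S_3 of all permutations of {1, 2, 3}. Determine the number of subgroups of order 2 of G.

|G| = 6 and 2 | 6, so subgroups of order 2 are possible by Lagrange.
The subgroups of order 2 are: {e, (1 2)}; {e, (1 3)}; {e, (2 3)}.
So G has 3 subgroups of order 2.

3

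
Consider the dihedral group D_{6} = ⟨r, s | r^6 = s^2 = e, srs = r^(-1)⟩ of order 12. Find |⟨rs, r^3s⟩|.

|⟨rs⟩| = 2 and |⟨r^3s⟩| = 2, so |H| is a multiple of lcm(2, 2) = 2 and divides |G| = 12.
Closing under the operation: H = {e, r^2, r^4, rs, r^3s, r^5s}, so |H| = 6.

6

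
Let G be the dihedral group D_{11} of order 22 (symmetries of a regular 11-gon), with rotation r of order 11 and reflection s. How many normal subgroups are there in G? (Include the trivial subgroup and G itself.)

3

G has 14 subgroups. Checking conjugation-invariance by order — order 1: 1/1 normal; order 2: 0/11 normal; order 11: 1/1 normal; order 22: 1/1 normal.
Total normal subgroups: 3.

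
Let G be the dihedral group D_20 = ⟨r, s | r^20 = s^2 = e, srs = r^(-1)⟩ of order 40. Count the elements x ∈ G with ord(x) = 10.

4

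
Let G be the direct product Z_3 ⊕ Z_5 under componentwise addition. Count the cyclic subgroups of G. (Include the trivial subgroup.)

4

Each element a generates a cyclic subgroup ⟨a⟩; distinct elements may generate the same one (a cyclic group of order d has φ(d) generators).
Cyclic subgroups by order — order 1: 1; order 3: 1; order 5: 1; order 15: 1.
Total: 4.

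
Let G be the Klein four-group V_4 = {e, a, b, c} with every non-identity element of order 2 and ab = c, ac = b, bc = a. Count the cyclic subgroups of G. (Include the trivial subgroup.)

4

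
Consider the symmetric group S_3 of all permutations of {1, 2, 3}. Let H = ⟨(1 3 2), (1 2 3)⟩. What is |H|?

|⟨(1 3 2)⟩| = 3 and |⟨(1 2 3)⟩| = 3, so |H| is a multiple of lcm(3, 3) = 3 and divides |G| = 6.
Closing under the operation: H = {e, (1 2 3), (1 3 2)}, so |H| = 3.

3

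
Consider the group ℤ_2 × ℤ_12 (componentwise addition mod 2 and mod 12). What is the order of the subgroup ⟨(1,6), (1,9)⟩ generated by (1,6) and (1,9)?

8

|⟨(1,6)⟩| = 2 and |⟨(1,9)⟩| = 4, so |H| is a multiple of lcm(2, 4) = 4 and divides |G| = 24.
Closing under the operation: H = {(0,0), (0,3), (0,6), (0,9), (1,0), (1,3), (1,6), (1,9)}, so |H| = 8.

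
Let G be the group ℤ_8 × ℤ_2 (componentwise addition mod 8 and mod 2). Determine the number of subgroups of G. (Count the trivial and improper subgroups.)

|G| = 16, so by Lagrange every subgroup order divides 16. Divisors: 1, 2, 4, 8, 16.
Subgroups by order — order 1: 1; order 2: 3; order 4: 3; order 8: 3; order 16: 1.
Total: 1 + 3 + 3 + 3 + 1 = 11.

11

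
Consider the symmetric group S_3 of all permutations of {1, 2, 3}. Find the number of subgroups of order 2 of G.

|G| = 6 and 2 | 6, so subgroups of order 2 are possible by Lagrange.
The subgroups of order 2 are: {e, (1 2)}; {e, (1 3)}; {e, (2 3)}.
So G has 3 subgroups of order 2.

3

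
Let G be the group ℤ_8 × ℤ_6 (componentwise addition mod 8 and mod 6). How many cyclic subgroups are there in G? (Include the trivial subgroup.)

A cyclic subgroup of order d is generated by each of its φ(d) elements of order d, so the cyclic subgroups of order d number (#elements of order d)/φ(d).
Cyclic subgroups by order — order 1: 1; order 2: 3; order 3: 1; order 4: 2; order 6: 3; order 8: 2; order 12: 2; order 24: 2.
Total: 16.

16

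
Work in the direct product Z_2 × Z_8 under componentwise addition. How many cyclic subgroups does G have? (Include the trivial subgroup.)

8

Each element a generates a cyclic subgroup ⟨a⟩; distinct elements may generate the same one (a cyclic group of order d has φ(d) generators).
Cyclic subgroups by order — order 1: 1; order 2: 3; order 4: 2; order 8: 2.
Total: 8.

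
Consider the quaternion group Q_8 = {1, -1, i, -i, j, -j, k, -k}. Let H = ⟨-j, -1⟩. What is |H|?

4

|⟨-j⟩| = 4 and |⟨-1⟩| = 2, so |H| is a multiple of lcm(4, 2) = 4 and divides |G| = 8.
Closing under the operation: H = {1, -1, j, -j}, so |H| = 4.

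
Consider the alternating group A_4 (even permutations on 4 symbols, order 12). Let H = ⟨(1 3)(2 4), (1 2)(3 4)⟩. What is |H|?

4

|⟨(1 3)(2 4)⟩| = 2 and |⟨(1 2)(3 4)⟩| = 2, so |H| is a multiple of lcm(2, 2) = 2 and divides |G| = 12.
Closing under the operation: H = {e, (1 2)(3 4), (1 3)(2 4), (1 4)(2 3)}, so |H| = 4.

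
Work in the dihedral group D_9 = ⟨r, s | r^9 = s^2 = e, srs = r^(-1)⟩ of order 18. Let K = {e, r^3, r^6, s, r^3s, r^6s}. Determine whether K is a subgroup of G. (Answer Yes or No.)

Yes

|K| = 6 divides |G| = 18, consistent with Lagrange.
K contains the identity, every element's inverse is in K, and K is closed under ·: it is a subgroup.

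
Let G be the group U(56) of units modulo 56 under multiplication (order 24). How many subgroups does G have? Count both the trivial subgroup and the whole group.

|G| = 24, so by Lagrange every subgroup order divides 24. Divisors: 1, 2, 3, 4, 6, 8, 12, 24.
Subgroups by order — order 1: 1; order 2: 7; order 3: 1; order 4: 7; order 6: 7; order 8: 1; order 12: 7; order 24: 1.
Total: 1 + 7 + 1 + 7 + 7 + 1 + 7 + 1 = 32.

32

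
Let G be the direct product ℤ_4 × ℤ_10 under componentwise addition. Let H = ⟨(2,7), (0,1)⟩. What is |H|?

20

|⟨(2,7)⟩| = 10 and |⟨(0,1)⟩| = 10, so |H| is a multiple of lcm(10, 10) = 10 and divides |G| = 40.
Closing under the operation: H = {(0,0), (0,1), (0,2), (0,3), (0,4), (0,5), (0,6), (0,7), (0,8), (0,9), (2,0), (2,1), (2,2), (2,3), (2,4), (2,5), (2,6), (2,7), (2,8), (2,9)}, so |H| = 20.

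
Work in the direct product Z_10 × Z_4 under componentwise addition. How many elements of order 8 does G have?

0

An element (a,b) has order lcm(ord(a), ord(b)); count pairs with lcm equal to 8.
Enumerating gives 0 such elements.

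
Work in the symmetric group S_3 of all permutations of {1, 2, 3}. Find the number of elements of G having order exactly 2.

The elements of order 2 are: (2 3), (1 2), (1 3).
That's 3.

3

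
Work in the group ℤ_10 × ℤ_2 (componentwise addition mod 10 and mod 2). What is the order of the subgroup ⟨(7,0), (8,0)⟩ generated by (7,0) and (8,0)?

10

|⟨(7,0)⟩| = 10 and |⟨(8,0)⟩| = 5, so |H| is a multiple of lcm(10, 5) = 10 and divides |G| = 20.
Closing under the operation: H = {(0,0), (1,0), (2,0), (3,0), (4,0), (5,0), (6,0), (7,0), (8,0), (9,0)}, so |H| = 10.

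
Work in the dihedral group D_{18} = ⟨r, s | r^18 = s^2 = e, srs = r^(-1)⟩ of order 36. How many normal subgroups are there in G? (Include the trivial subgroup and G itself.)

G has 45 subgroups. Checking conjugation-invariance by order — order 1: 1/1 normal; order 2: 1/19 normal; order 3: 1/1 normal; order 4: 0/9 normal; order 6: 1/7 normal; order 9: 1/1 normal; order 12: 0/3 normal; order 18: 3/3 normal; order 36: 1/1 normal.
Total normal subgroups: 9.

9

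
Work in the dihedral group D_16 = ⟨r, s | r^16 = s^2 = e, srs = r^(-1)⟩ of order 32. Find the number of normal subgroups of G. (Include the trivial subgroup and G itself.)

8

G has 36 subgroups. Checking conjugation-invariance by order — order 1: 1/1 normal; order 2: 1/17 normal; order 4: 1/9 normal; order 8: 1/5 normal; order 16: 3/3 normal; order 32: 1/1 normal.
Total normal subgroups: 8.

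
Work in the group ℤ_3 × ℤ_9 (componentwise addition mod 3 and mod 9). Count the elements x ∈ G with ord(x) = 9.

An element (a,b) has order lcm(ord(a), ord(b)); count pairs with lcm equal to 9.
Enumerating gives 18 such elements.

18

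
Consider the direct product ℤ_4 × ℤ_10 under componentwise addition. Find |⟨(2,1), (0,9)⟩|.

20

|⟨(2,1)⟩| = 10 and |⟨(0,9)⟩| = 10, so |H| is a multiple of lcm(10, 10) = 10 and divides |G| = 40.
Closing under the operation: H = {(0,0), (0,1), (0,2), (0,3), (0,4), (0,5), (0,6), (0,7), (0,8), (0,9), (2,0), (2,1), (2,2), (2,3), (2,4), (2,5), (2,6), (2,7), (2,8), (2,9)}, so |H| = 20.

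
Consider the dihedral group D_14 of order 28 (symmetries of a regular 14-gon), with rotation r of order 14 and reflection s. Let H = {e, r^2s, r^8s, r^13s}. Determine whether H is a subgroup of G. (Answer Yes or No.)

No

Closure fails: r^2s · r^13s = r^3 ∉ H. So H is not a subgroup.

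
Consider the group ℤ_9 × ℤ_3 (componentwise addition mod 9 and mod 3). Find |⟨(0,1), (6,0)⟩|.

9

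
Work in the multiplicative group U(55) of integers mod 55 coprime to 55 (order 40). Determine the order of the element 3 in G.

20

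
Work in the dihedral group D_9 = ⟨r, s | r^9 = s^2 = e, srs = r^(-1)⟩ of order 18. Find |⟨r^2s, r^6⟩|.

6

|⟨r^2s⟩| = 2 and |⟨r^6⟩| = 3, so |H| is a multiple of lcm(2, 3) = 6 and divides |G| = 18.
Closing under the operation: H = {e, r^3, r^6, r^2s, r^5s, r^8s}, so |H| = 6.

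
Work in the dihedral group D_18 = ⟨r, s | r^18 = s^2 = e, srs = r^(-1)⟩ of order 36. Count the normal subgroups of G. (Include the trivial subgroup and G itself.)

G has 45 subgroups. Checking conjugation-invariance by order — order 1: 1/1 normal; order 2: 1/19 normal; order 3: 1/1 normal; order 4: 0/9 normal; order 6: 1/7 normal; order 9: 1/1 normal; order 12: 0/3 normal; order 18: 3/3 normal; order 36: 1/1 normal.
Total normal subgroups: 9.

9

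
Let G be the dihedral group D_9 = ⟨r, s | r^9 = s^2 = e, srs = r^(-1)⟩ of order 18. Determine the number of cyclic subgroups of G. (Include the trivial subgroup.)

12

Group the elements of G by the cyclic subgroup they generate; each cyclic subgroup of order d accounts for φ(d) elements.
Cyclic subgroups by order — order 1: 1; order 2: 9; order 3: 1; order 9: 1.
Total: 12.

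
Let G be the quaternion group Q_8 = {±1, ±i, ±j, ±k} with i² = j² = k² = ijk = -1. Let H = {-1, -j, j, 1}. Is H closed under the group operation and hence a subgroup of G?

Yes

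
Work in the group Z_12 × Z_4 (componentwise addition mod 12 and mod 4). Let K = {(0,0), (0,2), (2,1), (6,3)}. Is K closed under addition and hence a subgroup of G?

No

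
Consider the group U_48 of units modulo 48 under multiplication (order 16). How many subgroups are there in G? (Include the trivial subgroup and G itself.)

27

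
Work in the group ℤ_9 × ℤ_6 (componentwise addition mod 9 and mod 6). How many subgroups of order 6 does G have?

|G| = 54 and 6 | 54, so subgroups of order 6 are possible by Lagrange.
The subgroups of order 6 are: {(0,0), (0,1), (0,2), (0,3), (0,4), (0,5)}; {(0,0), (0,3), (3,0), (3,3), (6,0), (6,3)}; {(0,0), (0,3), (3,1), (3,4), (6,2), (6,5)}; {(0,0), (0,3), (3,2), (3,5), (6,1), (6,4)}.
So G has 4 subgroups of order 6.

4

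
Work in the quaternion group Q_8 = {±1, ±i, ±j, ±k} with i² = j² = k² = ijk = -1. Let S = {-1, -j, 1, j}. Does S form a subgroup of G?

|S| = 4 divides |G| = 8, consistent with Lagrange.
S contains the identity, every element's inverse is in S, and S is closed under ·: it is a subgroup.
In fact S = ⟨j⟩.

Yes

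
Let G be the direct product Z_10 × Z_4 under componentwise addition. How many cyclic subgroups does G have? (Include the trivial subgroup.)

Each element a generates a cyclic subgroup ⟨a⟩; distinct elements may generate the same one (a cyclic group of order d has φ(d) generators).
Cyclic subgroups by order — order 1: 1; order 2: 3; order 4: 2; order 5: 1; order 10: 3; order 20: 2.
Total: 12.

12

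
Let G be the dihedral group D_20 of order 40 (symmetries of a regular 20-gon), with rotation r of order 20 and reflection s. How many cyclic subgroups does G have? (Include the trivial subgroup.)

A cyclic subgroup of order d is generated by each of its φ(d) elements of order d, so the cyclic subgroups of order d number (#elements of order d)/φ(d).
Cyclic subgroups by order — order 1: 1; order 2: 21; order 4: 1; order 5: 1; order 10: 1; order 20: 1.
Total: 26.

26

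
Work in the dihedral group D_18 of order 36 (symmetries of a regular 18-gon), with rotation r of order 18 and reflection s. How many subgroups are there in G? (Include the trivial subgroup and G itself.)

45

|G| = 36, so by Lagrange every subgroup order divides 36. Divisors: 1, 2, 3, 4, 6, 9, 12, 18, 36.
Subgroups by order — order 1: 1; order 2: 19; order 3: 1; order 4: 9; order 6: 7; order 9: 1; order 12: 3; order 18: 3; order 36: 1.
Total: 1 + 19 + 1 + 9 + 7 + 1 + 3 + 3 + 1 = 45.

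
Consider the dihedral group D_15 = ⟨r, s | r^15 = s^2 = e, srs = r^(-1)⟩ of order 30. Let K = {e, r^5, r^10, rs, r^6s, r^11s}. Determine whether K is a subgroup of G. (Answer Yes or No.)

|K| = 6 divides |G| = 30, consistent with Lagrange.
K contains the identity, every element's inverse is in K, and K is closed under ·: it is a subgroup.

Yes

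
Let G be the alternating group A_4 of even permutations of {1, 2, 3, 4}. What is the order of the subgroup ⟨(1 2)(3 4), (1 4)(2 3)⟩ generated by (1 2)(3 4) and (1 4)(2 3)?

|⟨(1 2)(3 4)⟩| = 2 and |⟨(1 4)(2 3)⟩| = 2, so |H| is a multiple of lcm(2, 2) = 2 and divides |G| = 12.
Closing under the operation: H = {e, (1 2)(3 4), (1 3)(2 4), (1 4)(2 3)}, so |H| = 4.

4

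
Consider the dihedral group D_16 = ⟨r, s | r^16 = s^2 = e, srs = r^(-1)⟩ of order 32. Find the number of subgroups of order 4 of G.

9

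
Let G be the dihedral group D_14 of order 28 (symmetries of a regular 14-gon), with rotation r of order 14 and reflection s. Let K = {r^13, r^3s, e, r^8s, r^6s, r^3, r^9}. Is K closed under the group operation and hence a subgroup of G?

r^9 ∈ K but its inverse r^5 ∉ K, so K is not a subgroup.

No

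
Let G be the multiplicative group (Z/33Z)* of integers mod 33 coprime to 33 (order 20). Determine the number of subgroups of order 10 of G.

3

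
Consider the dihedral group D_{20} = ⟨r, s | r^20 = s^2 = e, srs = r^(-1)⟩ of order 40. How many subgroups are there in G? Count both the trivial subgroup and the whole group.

48

|G| = 40, so by Lagrange every subgroup order divides 40. Divisors: 1, 2, 4, 5, 8, 10, 20, 40.
Subgroups by order — order 1: 1; order 2: 21; order 4: 11; order 5: 1; order 8: 5; order 10: 5; order 20: 3; order 40: 1.
Total: 1 + 21 + 11 + 1 + 5 + 5 + 3 + 1 = 48.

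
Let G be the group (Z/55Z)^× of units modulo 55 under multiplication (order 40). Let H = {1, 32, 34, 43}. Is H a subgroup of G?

Yes

|H| = 4 divides |G| = 40, consistent with Lagrange.
H contains the identity, every element's inverse is in H, and H is closed under ·: it is a subgroup.
In fact H = ⟨32⟩.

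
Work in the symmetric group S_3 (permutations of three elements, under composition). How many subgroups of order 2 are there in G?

3

|G| = 6 and 2 | 6, so subgroups of order 2 are possible by Lagrange.
The subgroups of order 2 are: {e, (1 2)}; {e, (1 3)}; {e, (2 3)}.
So G has 3 subgroups of order 2.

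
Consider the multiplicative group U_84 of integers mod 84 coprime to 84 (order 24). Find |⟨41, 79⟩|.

12

|⟨41⟩| = 2 and |⟨79⟩| = 6, so |H| is a multiple of lcm(2, 6) = 6 and divides |G| = 24.
Closing under the operation: H = {1, 5, 17, 25, 37, 41, 43, 47, 59, 67, 79, 83}, so |H| = 12.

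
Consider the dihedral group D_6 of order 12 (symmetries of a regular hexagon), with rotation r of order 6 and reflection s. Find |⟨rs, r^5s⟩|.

6

|⟨rs⟩| = 2 and |⟨r^5s⟩| = 2, so |H| is a multiple of lcm(2, 2) = 2 and divides |G| = 12.
Closing under the operation: H = {e, r^2, r^4, rs, r^3s, r^5s}, so |H| = 6.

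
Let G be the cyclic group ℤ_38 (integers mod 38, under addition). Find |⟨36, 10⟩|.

|⟨36⟩| = 19 and |⟨10⟩| = 19, so |H| is a multiple of lcm(19, 19) = 19 and divides |G| = 38.
Closing under the operation: H = {0, 2, 4, 6, 8, 10, 12, 14, 16, 18, 20, 22, 24, 26, 28, 30, 32, 34, 36}, so |H| = 19.

19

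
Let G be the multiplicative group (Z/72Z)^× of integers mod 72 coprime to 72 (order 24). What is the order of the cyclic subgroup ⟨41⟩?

Compute successive powers of 41 mod 72: 41, 25, 17, 49, 65, 1; 41^6 ≡ 1 (mod 72).
So |⟨41⟩| = 6.

6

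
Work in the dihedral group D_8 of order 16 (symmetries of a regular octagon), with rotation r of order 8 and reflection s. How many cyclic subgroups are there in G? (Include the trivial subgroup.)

12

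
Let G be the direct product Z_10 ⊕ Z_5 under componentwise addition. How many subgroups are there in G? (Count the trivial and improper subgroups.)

16

|G| = 50, so by Lagrange every subgroup order divides 50. Divisors: 1, 2, 5, 10, 25, 50.
Subgroups by order — order 1: 1; order 2: 1; order 5: 6; order 10: 6; order 25: 1; order 50: 1.
Total: 1 + 1 + 6 + 6 + 1 + 1 = 16.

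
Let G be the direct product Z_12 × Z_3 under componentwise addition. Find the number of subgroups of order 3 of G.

|G| = 36 and 3 | 36, so subgroups of order 3 are possible by Lagrange.
The subgroups of order 3 are: {(0,0), (0,1), (0,2)}; {(0,0), (4,0), (8,0)}; {(0,0), (4,1), (8,2)}; {(0,0), (4,2), (8,1)}.
So G has 4 subgroups of order 3.

4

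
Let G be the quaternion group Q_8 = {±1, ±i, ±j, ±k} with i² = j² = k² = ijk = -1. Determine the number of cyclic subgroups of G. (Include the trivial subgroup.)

Group the elements of G by the cyclic subgroup they generate; each cyclic subgroup of order d accounts for φ(d) elements.
Cyclic subgroups by order — order 1: 1; order 2: 1; order 4: 3.
Total: 5.

5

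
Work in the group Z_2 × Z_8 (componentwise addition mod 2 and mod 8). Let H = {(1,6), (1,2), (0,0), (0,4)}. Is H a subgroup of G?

Yes

|H| = 4 divides |G| = 16, consistent with Lagrange.
H contains the identity, every element's inverse is in H, and H is closed under +: it is a subgroup.
In fact H = ⟨(1,6)⟩.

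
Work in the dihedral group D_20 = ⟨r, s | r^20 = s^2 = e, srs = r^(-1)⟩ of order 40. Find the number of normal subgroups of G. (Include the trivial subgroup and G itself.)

G has 48 subgroups. Checking conjugation-invariance by order — order 1: 1/1 normal; order 2: 1/21 normal; order 4: 1/11 normal; order 5: 1/1 normal; order 8: 0/5 normal; order 10: 1/5 normal; order 20: 3/3 normal; order 40: 1/1 normal.
Total normal subgroups: 9.

9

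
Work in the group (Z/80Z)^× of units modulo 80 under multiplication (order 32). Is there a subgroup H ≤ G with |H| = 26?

No

26 does not divide |G| = 32, so by Lagrange no subgroup of order 26 exists.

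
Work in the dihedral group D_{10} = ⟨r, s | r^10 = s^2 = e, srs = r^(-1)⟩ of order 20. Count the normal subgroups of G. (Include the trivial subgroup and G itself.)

7

G has 22 subgroups. Checking conjugation-invariance by order — order 1: 1/1 normal; order 2: 1/11 normal; order 4: 0/5 normal; order 5: 1/1 normal; order 10: 3/3 normal; order 20: 1/1 normal.
Total normal subgroups: 7.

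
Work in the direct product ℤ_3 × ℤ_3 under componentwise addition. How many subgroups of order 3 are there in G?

4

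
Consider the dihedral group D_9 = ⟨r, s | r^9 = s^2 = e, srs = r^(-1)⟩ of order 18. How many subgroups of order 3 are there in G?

1

|G| = 18 and 3 | 18, so subgroups of order 3 are possible by Lagrange.
The subgroups of order 3 are: {e, r^3, r^6}.
So G has 1 subgroup of order 3.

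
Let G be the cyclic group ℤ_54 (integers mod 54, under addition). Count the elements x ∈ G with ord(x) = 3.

2

In a cyclic group of order 54, the number of elements of order d (for d | 54) is φ(d).
φ(3) = 2.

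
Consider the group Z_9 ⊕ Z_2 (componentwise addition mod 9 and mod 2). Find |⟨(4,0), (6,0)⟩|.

|⟨(4,0)⟩| = 9 and |⟨(6,0)⟩| = 3, so |H| is a multiple of lcm(9, 3) = 9 and divides |G| = 18.
Closing under the operation: H = {(0,0), (1,0), (2,0), (3,0), (4,0), (5,0), (6,0), (7,0), (8,0)}, so |H| = 9.

9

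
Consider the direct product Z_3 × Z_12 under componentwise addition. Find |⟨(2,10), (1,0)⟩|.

|⟨(2,10)⟩| = 6 and |⟨(1,0)⟩| = 3, so |H| is a multiple of lcm(6, 3) = 6 and divides |G| = 36.
Closing under the operation: H = {(0,0), (0,2), (0,4), (0,6), (0,8), (0,10), (1,0), (1,2), (1,4), (1,6), (1,8), (1,10), (2,0), (2,2), (2,4), (2,6), (2,8), (2,10)}, so |H| = 18.

18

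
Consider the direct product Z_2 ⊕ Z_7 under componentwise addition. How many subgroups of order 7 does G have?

|G| = 14 and 7 | 14, so subgroups of order 7 are possible by Lagrange.
The subgroups of order 7 are: {(0,0), (0,1), (0,2), (0,3), (0,4), (0,5), (0,6)}.
So G has 1 subgroup of order 7.

1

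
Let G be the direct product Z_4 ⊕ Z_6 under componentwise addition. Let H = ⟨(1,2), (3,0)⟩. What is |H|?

|⟨(1,2)⟩| = 12 and |⟨(3,0)⟩| = 4, so |H| is a multiple of lcm(12, 4) = 12 and divides |G| = 24.
Closing under the operation: H = {(0,0), (0,2), (0,4), (1,0), (1,2), (1,4), (2,0), (2,2), (2,4), (3,0), (3,2), (3,4)}, so |H| = 12.

12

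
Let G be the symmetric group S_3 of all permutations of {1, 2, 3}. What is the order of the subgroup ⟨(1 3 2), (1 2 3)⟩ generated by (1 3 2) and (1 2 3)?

|⟨(1 3 2)⟩| = 3 and |⟨(1 2 3)⟩| = 3, so |H| is a multiple of lcm(3, 3) = 3 and divides |G| = 6.
Closing under the operation: H = {e, (1 2 3), (1 3 2)}, so |H| = 3.

3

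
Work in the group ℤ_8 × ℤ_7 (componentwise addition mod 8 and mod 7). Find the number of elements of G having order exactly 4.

2

An element (a,b) has order lcm(ord(a), ord(b)); count pairs with lcm equal to 4.
Enumerating gives 2 such elements.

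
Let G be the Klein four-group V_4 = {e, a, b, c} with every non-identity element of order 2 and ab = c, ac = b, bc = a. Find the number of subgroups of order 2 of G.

3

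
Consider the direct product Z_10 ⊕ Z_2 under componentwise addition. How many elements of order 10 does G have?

12

An element (a,b) has order lcm(ord(a), ord(b)); count pairs with lcm equal to 10.
Enumerating gives 12 such elements.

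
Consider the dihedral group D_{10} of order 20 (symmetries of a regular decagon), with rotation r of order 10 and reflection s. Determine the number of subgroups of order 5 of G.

|G| = 20 and 5 | 20, so subgroups of order 5 are possible by Lagrange.
The subgroups of order 5 are: {e, r^2, r^4, r^6, r^8}.
So G has 1 subgroup of order 5.

1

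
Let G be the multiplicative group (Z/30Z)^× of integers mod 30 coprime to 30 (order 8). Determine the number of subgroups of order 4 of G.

|G| = 8 and 4 | 8, so subgroups of order 4 are possible by Lagrange.
The subgroups of order 4 are: {1, 11, 19, 29}; {1, 7, 13, 19}; {1, 17, 19, 23}.
So G has 3 subgroups of order 4.

3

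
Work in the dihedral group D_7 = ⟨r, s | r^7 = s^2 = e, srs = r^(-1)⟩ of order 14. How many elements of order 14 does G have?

0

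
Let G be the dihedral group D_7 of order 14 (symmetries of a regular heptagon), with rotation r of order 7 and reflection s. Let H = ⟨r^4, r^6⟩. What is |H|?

|⟨r^4⟩| = 7 and |⟨r^6⟩| = 7, so |H| is a multiple of lcm(7, 7) = 7 and divides |G| = 14.
Closing under the operation: H = {e, r, r^2, r^3, r^4, r^5, r^6}, so |H| = 7.

7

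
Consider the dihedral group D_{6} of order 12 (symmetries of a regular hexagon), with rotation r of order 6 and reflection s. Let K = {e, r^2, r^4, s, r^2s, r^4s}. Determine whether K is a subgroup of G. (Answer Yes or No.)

Yes

|K| = 6 divides |G| = 12, consistent with Lagrange.
K contains the identity, every element's inverse is in K, and K is closed under ·: it is a subgroup.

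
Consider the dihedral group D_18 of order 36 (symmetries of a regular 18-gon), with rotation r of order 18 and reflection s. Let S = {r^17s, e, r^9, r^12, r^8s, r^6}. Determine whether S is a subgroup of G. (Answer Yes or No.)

Closure fails: r^9 · r^6 = r^15 ∉ S. So S is not a subgroup.

No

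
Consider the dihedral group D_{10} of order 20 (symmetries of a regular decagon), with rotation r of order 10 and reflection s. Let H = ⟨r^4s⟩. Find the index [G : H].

|⟨r^4s⟩| = 2 and |G| = 20.
By Lagrange, [G : H] = |G|/|H| = 20/2 = 10.

10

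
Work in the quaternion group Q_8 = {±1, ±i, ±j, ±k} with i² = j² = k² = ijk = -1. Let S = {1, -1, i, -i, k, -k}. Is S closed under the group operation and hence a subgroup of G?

No

|S| = 6 does not divide |G| = 8, so by Lagrange S is not a subgroup.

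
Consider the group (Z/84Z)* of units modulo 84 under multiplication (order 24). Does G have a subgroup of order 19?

No

19 does not divide |G| = 24, so by Lagrange no subgroup of order 19 exists.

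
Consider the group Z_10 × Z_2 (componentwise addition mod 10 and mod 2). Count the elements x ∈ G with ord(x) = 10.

An element (a,b) has order lcm(ord(a), ord(b)); count pairs with lcm equal to 10.
Enumerating gives 12 such elements.

12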